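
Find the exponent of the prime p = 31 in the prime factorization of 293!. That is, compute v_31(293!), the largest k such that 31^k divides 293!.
v_31(293!) = 9

Legendre's formula: v_p(n!) = Σ_{k ≥ 1} ⌊n / p^k⌋. For p = 31, n = 293, the terms are:
  ⌊293/31^1⌋ = ⌊293/31⌋ = 9
(the next term ⌊293/31^2⌋ = 0, terminating the sum). Summing: v_31(293!) = 9 = 9.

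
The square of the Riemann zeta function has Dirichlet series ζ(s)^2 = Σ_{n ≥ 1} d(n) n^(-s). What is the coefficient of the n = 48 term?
d(48) = 10

ζ(s)^2 = (Σ 1/m^s)(Σ 1/k^s). The coefficient of 1/n^s in the product is the number of ordered pairs (m, k) with mk = n, which equals d(n). For n = 48, divisors are [1, 2, 3, 4, 6, 8, 12, 16, 24, 48], so d(48) = 10.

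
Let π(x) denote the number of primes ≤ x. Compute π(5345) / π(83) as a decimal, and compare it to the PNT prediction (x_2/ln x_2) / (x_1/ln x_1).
π(5345)/π(83) = 706/23 ≈ 30.6957;  PNT prediction ≈ 33.1507.

π(83) = 23 and π(5345) = 706, so π(5345)/π(83) ≈ 30.6957. The PNT-predicted ratio is (5345/ln(5345)) / (83/ln(83)) ≈ 33.1507. The two agree to within a few percent, as expected.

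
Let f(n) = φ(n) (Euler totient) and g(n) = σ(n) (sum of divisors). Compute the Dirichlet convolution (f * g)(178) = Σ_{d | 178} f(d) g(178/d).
(φ * σ)(178) = 712

Divisors of 178: [1, 2, 89, 178]. For each d | 178:
  d = 1: φ(1) · σ(178/1) = 1 · 270 = 270
  d = 2: φ(2) · σ(178/2) = 1 · 90 = 90
  d = 89: φ(89) · σ(178/89) = 88 · 3 = 264
  d = 178: φ(178) · σ(178/178) = 88 · 1 = 88
Summing: (φ * σ)(178) = 270 + 90 + 264 + 88 = 712.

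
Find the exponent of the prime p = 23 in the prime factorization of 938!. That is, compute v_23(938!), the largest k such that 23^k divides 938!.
v_23(938!) = 41

Legendre's formula: v_p(n!) = Σ_{k ≥ 1} ⌊n / p^k⌋. For p = 23, n = 938, the terms are:
  ⌊938/23^1⌋ = ⌊938/23⌋ = 40
  ⌊938/23^2⌋ = ⌊938/529⌋ = 1
(the next term ⌊938/23^3⌋ = 0, terminating the sum). Summing: v_23(938!) = 40 + 1 = 41.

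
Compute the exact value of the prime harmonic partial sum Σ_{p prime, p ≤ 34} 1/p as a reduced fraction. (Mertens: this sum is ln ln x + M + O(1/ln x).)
Σ 1/p = 314016924901/200560490130

π(34) = 11, so the primes ≤ 34 are [2, 3, 5, 7, 11, 13, 17, 19, 23, 29, 31]. Summing 1/p over these primes: 314016924901/200560490130 ≈ 1.5657. Mertens estimate ln ln(34) + 0.2615 ≈ 1.5218.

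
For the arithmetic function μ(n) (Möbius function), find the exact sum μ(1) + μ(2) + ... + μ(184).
Σ_{n ≤ 184} μ(n) = -4

Compute μ(n) for each 1 ≤ n ≤ 184: μ(1) = 1, μ(2) = -1, μ(3) = -1, μ(4) = 0, μ(5) = -1, μ(6) = 1, μ(7) = -1, μ(8) = 0, μ(9) = 0, μ(10) = 1, μ(11) = -1, μ(12) = 0, μ(13) = -1, μ(14) = 1, μ(15) = 1, μ(16) = 0, μ(17) = -1, μ(18) = 0, μ(19) = -1, μ(20) = 0, μ(21) = 1, μ(22) = 1, μ(23) = -1, μ(24) = 0, μ(25) = 0, μ(26) = 1, μ(27) = 0, μ(28) = 0, μ(29) = -1, μ(30) = -1, μ(31) = -1, μ(32) = 0, μ(33) = 1, μ(34) = 1, μ(35) = 1, μ(36) = 0, μ(37) = -1, μ(38) = 1, μ(39) = 1, μ(40) = 0, μ(41) = -1, μ(42) = -1, μ(43) = -1, μ(44) = 0, μ(45) = 0, μ(46) = 1, μ(47) = -1, μ(48) = 0, μ(49) = 0, μ(50) = 0, μ(51) = 1, μ(52) = 0, μ(53) = -1, μ(54) = 0, μ(55) = 1, μ(56) = 0, μ(57) = 1, μ(58) = 1, μ(59) = -1, μ(60) = 0, μ(61) = -1, μ(62) = 1, μ(63) = 0, μ(64) = 0, μ(65) = 1, μ(66) = -1, μ(67) = -1, μ(68) = 0, μ(69) = 1, μ(70) = -1, μ(71) = -1, μ(72) = 0, μ(73) = -1, μ(74) = 1, μ(75) = 0, μ(76) = 0, μ(77) = 1, μ(78) = -1, μ(79) = -1, μ(80) = 0, μ(81) = 0, μ(82) = 1, μ(83) = -1, μ(84) = 0, μ(85) = 1, μ(86) = 1, μ(87) = 1, μ(88) = 0, μ(89) = -1, μ(90) = 0, μ(91) = 1, μ(92) = 0, μ(93) = 1, μ(94) = 1, μ(95) = 1, μ(96) = 0, μ(97) = -1, μ(98) = 0, μ(99) = 0, μ(100) = 0, μ(101) = -1, μ(102) = -1, μ(103) = -1, μ(104) = 0, μ(105) = -1, μ(106) = 1, μ(107) = -1, μ(108) = 0, μ(109) = -1, μ(110) = -1, μ(111) = 1, μ(112) = 0, μ(113) = -1, μ(114) = -1, μ(115) = 1, μ(116) = 0, μ(117) = 0, μ(118) = 1, μ(119) = 1, μ(120) = 0, μ(121) = 0, μ(122) = 1, μ(123) = 1, μ(124) = 0, μ(125) = 0, μ(126) = 0, μ(127) = -1, μ(128) = 0, μ(129) = 1, μ(130) = -1, μ(131) = -1, μ(132) = 0, μ(133) = 1, μ(134) = 1, μ(135) = 0, μ(136) = 0, μ(137) = -1, μ(138) = -1, μ(139) = -1, μ(140) = 0, μ(141) = 1, μ(142) = 1, μ(143) = 1, μ(144) = 0, μ(145) = 1, μ(146) = 1, μ(147) = 0, μ(148) = 0, μ(149) = -1, μ(150) = 0, μ(151) = -1, μ(152) = 0, μ(153) = 0, μ(154) = -1, μ(155) = 1, μ(156) = 0, μ(157) = -1, μ(158) = 1, μ(159) = 1, μ(160) = 0, μ(161) = 1, μ(162) = 0, μ(163) = -1, μ(164) = 0, μ(165) = -1, μ(166) = 1, μ(167) = -1, μ(168) = 0, μ(169) = 0, μ(170) = -1, μ(171) = 0, μ(172) = 0, μ(173) = -1, μ(174) = -1, μ(175) = 0, μ(176) = 0, μ(177) = 1, μ(178) = 1, μ(179) = -1, μ(180) = 0, μ(181) = -1, μ(182) = -1, μ(183) = 1, μ(184) = 0. Summing all 184 values: -4. (Mertens function M(x) = Σ_{n ≤ x} μ(n); on average M(x) should be small (PNT ⟺ M(x) = o(x)).)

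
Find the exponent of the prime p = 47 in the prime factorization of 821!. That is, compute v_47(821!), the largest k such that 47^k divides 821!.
v_47(821!) = 17

Legendre's formula: v_p(n!) = Σ_{k ≥ 1} ⌊n / p^k⌋. For p = 47, n = 821, the terms are:
  ⌊821/47^1⌋ = ⌊821/47⌋ = 17
(the next term ⌊821/47^2⌋ = 0, terminating the sum). Summing: v_47(821!) = 17 = 17.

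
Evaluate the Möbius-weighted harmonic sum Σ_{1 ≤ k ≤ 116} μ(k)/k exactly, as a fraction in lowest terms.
Σ μ(k)/k = -11695632086357284237991577642263648122717789/451572209148822968402074375593480892761066957

Values of μ(k) for 1 ≤ k ≤ 116: μ(1) = 1, μ(2) = -1, μ(3) = -1, μ(5) = -1, μ(6) = 1, μ(7) = -1, μ(10) = 1, μ(11) = -1, μ(13) = -1, μ(14) = 1, μ(15) = 1, μ(17) = -1, μ(19) = -1, μ(21) = 1, μ(22) = 1, μ(23) = -1, μ(26) = 1, μ(29) = -1, μ(30) = -1, μ(31) = -1, μ(33) = 1, μ(34) = 1, μ(35) = 1, μ(37) = -1, μ(38) = 1, μ(39) = 1, μ(41) = -1, μ(42) = -1, μ(43) = -1, μ(46) = 1, μ(47) = -1, μ(51) = 1, μ(53) = -1, μ(55) = 1, μ(57) = 1, μ(58) = 1, μ(59) = -1, μ(61) = -1, μ(62) = 1, μ(65) = 1, μ(66) = -1, μ(67) = -1, μ(69) = 1, μ(70) = -1, μ(71) = -1, μ(73) = -1, μ(74) = 1, μ(77) = 1, μ(78) = -1, μ(79) = -1, μ(82) = 1, μ(83) = -1, μ(85) = 1, μ(86) = 1, μ(87) = 1, μ(89) = -1, μ(91) = 1, μ(93) = 1, μ(94) = 1, μ(95) = 1, μ(97) = -1, μ(101) = -1, μ(102) = -1, μ(103) = -1, μ(105) = -1, μ(106) = 1, μ(107) = -1, μ(109) = -1, μ(110) = -1, μ(111) = 1, μ(113) = -1, μ(114) = -1, μ(115) = 1, with μ = 0 on non-squarefree integers. Summing μ(k)/k for k where μ(k) ≠ 0 gives -11695632086357284237991577642263648122717789/451572209148822968402074375593480892761066957 ≈ -0.0259. (PNT ⟺ this sum → 0 as n → ∞.)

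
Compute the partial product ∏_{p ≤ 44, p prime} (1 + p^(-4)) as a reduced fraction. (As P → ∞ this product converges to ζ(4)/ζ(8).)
∏ = 9797980044774469102330603903164632306176249714317508104704/9089648120265456627180951239843248289566061362769110535625

The primes p ≤ 44 are [2, 3, 5, 7, 11, 13, 17, 19, 23, 29, 31, 37, 41, 43]. For each, (1 + 1/p^4) = (p^4 + 1)/p^4. Multiplying these fractions over p ∈ [2, 3, 5, 7, 11, 13, 17, 19, 23, 29, 31, 37, 41, 43] gives 9797980044774469102330603903164632306176249714317508104704/9089648120265456627180951239843248289566061362769110535625. (In the limit P → ∞ this tends to ζ(4)/ζ(8).)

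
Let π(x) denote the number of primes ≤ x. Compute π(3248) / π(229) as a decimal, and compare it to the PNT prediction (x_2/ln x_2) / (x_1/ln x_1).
π(3248)/π(229) = 457/50 ≈ 9.1400;  PNT prediction ≈ 9.5314.

π(229) = 50 and π(3248) = 457, so π(3248)/π(229) ≈ 9.1400. The PNT-predicted ratio is (3248/ln(3248)) / (229/ln(229)) ≈ 9.5314. The two agree to within a few percent, as expected.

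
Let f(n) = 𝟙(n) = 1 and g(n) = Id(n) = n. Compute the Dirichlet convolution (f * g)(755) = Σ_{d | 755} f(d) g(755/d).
(𝟙 * Id)(755) = 912

Divisors of 755: [1, 5, 151, 755]. For each d | 755:
  d = 1: 𝟙(1) · Id(755/1) = 1 · 755 = 755
  d = 5: 𝟙(5) · Id(755/5) = 1 · 151 = 151
  d = 151: 𝟙(151) · Id(755/151) = 1 · 5 = 5
  d = 755: 𝟙(755) · Id(755/755) = 1 · 1 = 1
Summing: (𝟙 * Id)(755) = 755 + 151 + 5 + 1 = 912.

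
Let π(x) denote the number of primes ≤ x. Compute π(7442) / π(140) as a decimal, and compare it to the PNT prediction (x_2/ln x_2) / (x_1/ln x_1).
π(7442)/π(140) = 942/34 ≈ 27.7059;  PNT prediction ≈ 29.4657.

π(140) = 34 and π(7442) = 942, so π(7442)/π(140) ≈ 27.7059. The PNT-predicted ratio is (7442/ln(7442)) / (140/ln(140)) ≈ 29.4657. The two agree to within a few percent, as expected.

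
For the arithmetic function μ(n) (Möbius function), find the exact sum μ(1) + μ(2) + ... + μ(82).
Σ_{n ≤ 82} μ(n) = -3

Compute μ(n) for each 1 ≤ n ≤ 82: μ(1) = 1, μ(2) = -1, μ(3) = -1, μ(4) = 0, μ(5) = -1, μ(6) = 1, μ(7) = -1, μ(8) = 0, μ(9) = 0, μ(10) = 1, μ(11) = -1, μ(12) = 0, μ(13) = -1, μ(14) = 1, μ(15) = 1, μ(16) = 0, μ(17) = -1, μ(18) = 0, μ(19) = -1, μ(20) = 0, μ(21) = 1, μ(22) = 1, μ(23) = -1, μ(24) = 0, μ(25) = 0, μ(26) = 1, μ(27) = 0, μ(28) = 0, μ(29) = -1, μ(30) = -1, μ(31) = -1, μ(32) = 0, μ(33) = 1, μ(34) = 1, μ(35) = 1, μ(36) = 0, μ(37) = -1, μ(38) = 1, μ(39) = 1, μ(40) = 0, μ(41) = -1, μ(42) = -1, μ(43) = -1, μ(44) = 0, μ(45) = 0, μ(46) = 1, μ(47) = -1, μ(48) = 0, μ(49) = 0, μ(50) = 0, μ(51) = 1, μ(52) = 0, μ(53) = -1, μ(54) = 0, μ(55) = 1, μ(56) = 0, μ(57) = 1, μ(58) = 1, μ(59) = -1, μ(60) = 0, μ(61) = -1, μ(62) = 1, μ(63) = 0, μ(64) = 0, μ(65) = 1, μ(66) = -1, μ(67) = -1, μ(68) = 0, μ(69) = 1, μ(70) = -1, μ(71) = -1, μ(72) = 0, μ(73) = -1, μ(74) = 1, μ(75) = 0, μ(76) = 0, μ(77) = 1, μ(78) = -1, μ(79) = -1, μ(80) = 0, μ(81) = 0, μ(82) = 1. Summing all 82 values: -3. (Mertens function M(x) = Σ_{n ≤ x} μ(n); on average M(x) should be small (PNT ⟺ M(x) = o(x)).)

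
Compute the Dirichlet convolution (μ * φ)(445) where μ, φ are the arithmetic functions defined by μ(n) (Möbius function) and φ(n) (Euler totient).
(μ * φ)(445) = 261

Divisors of 445: [1, 5, 89, 445]. For each d | 445:
  d = 1: μ(1) · φ(445/1) = 1 · 352 = 352
  d = 5: μ(5) · φ(445/5) = -1 · 88 = -88
  d = 89: μ(89) · φ(445/89) = -1 · 4 = -4
  d = 445: μ(445) · φ(445/445) = 1 · 1 = 1
Summing: (μ * φ)(445) = 352 + -88 + -4 + 1 = 261.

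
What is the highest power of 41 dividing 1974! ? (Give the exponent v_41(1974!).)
v_41(1974!) = 49

Legendre's formula: v_p(n!) = Σ_{k ≥ 1} ⌊n / p^k⌋. For p = 41, n = 1974, the terms are:
  ⌊1974/41^1⌋ = ⌊1974/41⌋ = 48
  ⌊1974/41^2⌋ = ⌊1974/1681⌋ = 1
(the next term ⌊1974/41^3⌋ = 0, terminating the sum). Summing: v_41(1974!) = 48 + 1 = 49.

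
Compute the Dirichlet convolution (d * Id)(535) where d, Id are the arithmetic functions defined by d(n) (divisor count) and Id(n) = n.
(d * Id)(535) = 763

Divisors of 535: [1, 5, 107, 535]. For each d | 535:
  d = 1: d(1) · Id(535/1) = 1 · 535 = 535
  d = 5: d(5) · Id(535/5) = 2 · 107 = 214
  d = 107: d(107) · Id(535/107) = 2 · 5 = 10
  d = 535: d(535) · Id(535/535) = 4 · 1 = 4
Summing: (d * Id)(535) = 535 + 214 + 10 + 4 = 763.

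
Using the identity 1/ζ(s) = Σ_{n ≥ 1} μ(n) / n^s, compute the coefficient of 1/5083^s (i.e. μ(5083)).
μ(5083) = -1

Factor n = 5083 = 13 · 17 · 23. μ(n) = 0 if any exponent ≥ 2 (not squarefree); otherwise μ(n) = (−1)^{ω(n)} where ω(n) is the number of distinct prime factors. Applying: μ(5083) = -1.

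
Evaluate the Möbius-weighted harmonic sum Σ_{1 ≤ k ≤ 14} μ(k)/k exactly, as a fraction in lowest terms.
Σ μ(k)/k = -89/15015

Values of μ(k) for 1 ≤ k ≤ 14: μ(1) = 1, μ(2) = -1, μ(3) = -1, μ(5) = -1, μ(6) = 1, μ(7) = -1, μ(10) = 1, μ(11) = -1, μ(13) = -1, μ(14) = 1, with μ = 0 on non-squarefree integers. Summing μ(k)/k for k where μ(k) ≠ 0 gives -89/15015 ≈ -0.0059. (PNT ⟺ this sum → 0 as n → ∞.)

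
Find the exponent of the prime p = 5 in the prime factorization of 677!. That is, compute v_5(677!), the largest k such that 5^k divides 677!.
v_5(677!) = 168

Legendre's formula: v_p(n!) = Σ_{k ≥ 1} ⌊n / p^k⌋. For p = 5, n = 677, the terms are:
  ⌊677/5^1⌋ = ⌊677/5⌋ = 135
  ⌊677/5^2⌋ = ⌊677/25⌋ = 27
  ⌊677/5^3⌋ = ⌊677/125⌋ = 5
  ⌊677/5^4⌋ = ⌊677/625⌋ = 1
(the next term ⌊677/5^5⌋ = 0, terminating the sum). Summing: v_5(677!) = 135 + 27 + 5 + 1 = 168.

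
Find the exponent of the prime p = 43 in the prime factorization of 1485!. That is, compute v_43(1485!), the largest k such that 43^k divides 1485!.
v_43(1485!) = 34

Legendre's formula: v_p(n!) = Σ_{k ≥ 1} ⌊n / p^k⌋. For p = 43, n = 1485, the terms are:
  ⌊1485/43^1⌋ = ⌊1485/43⌋ = 34
(the next term ⌊1485/43^2⌋ = 0, terminating the sum). Summing: v_43(1485!) = 34 = 34.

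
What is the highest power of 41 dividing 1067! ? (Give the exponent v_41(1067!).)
v_41(1067!) = 26

Legendre's formula: v_p(n!) = Σ_{k ≥ 1} ⌊n / p^k⌋. For p = 41, n = 1067, the terms are:
  ⌊1067/41^1⌋ = ⌊1067/41⌋ = 26
(the next term ⌊1067/41^2⌋ = 0, terminating the sum). Summing: v_41(1067!) = 26 = 26.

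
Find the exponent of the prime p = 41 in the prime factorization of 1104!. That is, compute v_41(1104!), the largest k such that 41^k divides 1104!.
v_41(1104!) = 26

Legendre's formula: v_p(n!) = Σ_{k ≥ 1} ⌊n / p^k⌋. For p = 41, n = 1104, the terms are:
  ⌊1104/41^1⌋ = ⌊1104/41⌋ = 26
(the next term ⌊1104/41^2⌋ = 0, terminating the sum). Summing: v_41(1104!) = 26 = 26.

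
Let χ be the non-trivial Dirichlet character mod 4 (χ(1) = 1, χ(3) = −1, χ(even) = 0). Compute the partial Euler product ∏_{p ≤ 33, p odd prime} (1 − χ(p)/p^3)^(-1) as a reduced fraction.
∏ = 16829566118167783909225/17369167366519535960064

The odd primes p ≤ 33 are [3, 5, 7, 11, 13, 17, 19, 23, 29, 31]. For each, χ(p) = 1 if p ≡ 1 mod 4, χ(p) = −1 if p ≡ 3 mod 4. Taking (1 − χ(p)/p^3)^(-1) = p^3/(p^3 − χ(p)): (1 − (-1)/3^3)^(-1) · (1 − (1)/5^3)^(-1) · (1 − (-1)/7^3)^(-1) · (1 − (-1)/11^3)^(-1) · (1 − (1)/13^3)^(-1) · (1 − (1)/17^3)^(-1) · (1 − (-1)/19^3)^(-1) · (1 − (-1)/23^3)^(-1) · (1 − (1)/29^3)^(-1) · (1 − (-1)/31^3)^(-1) = 16829566118167783909225/17369167366519535960064.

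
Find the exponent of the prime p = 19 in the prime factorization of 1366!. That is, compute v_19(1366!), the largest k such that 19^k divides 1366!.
v_19(1366!) = 74

Legendre's formula: v_p(n!) = Σ_{k ≥ 1} ⌊n / p^k⌋. For p = 19, n = 1366, the terms are:
  ⌊1366/19^1⌋ = ⌊1366/19⌋ = 71
  ⌊1366/19^2⌋ = ⌊1366/361⌋ = 3
(the next term ⌊1366/19^3⌋ = 0, terminating the sum). Summing: v_19(1366!) = 71 + 3 = 74.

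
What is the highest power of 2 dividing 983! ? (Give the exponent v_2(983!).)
v_2(983!) = 975

Legendre's formula: v_p(n!) = Σ_{k ≥ 1} ⌊n / p^k⌋. For p = 2, n = 983, the terms are:
  ⌊983/2^1⌋ = ⌊983/2⌋ = 491
  ⌊983/2^2⌋ = ⌊983/4⌋ = 245
  ⌊983/2^3⌋ = ⌊983/8⌋ = 122
  ⌊983/2^4⌋ = ⌊983/16⌋ = 61
  ⌊983/2^5⌋ = ⌊983/32⌋ = 30
  ⌊983/2^6⌋ = ⌊983/64⌋ = 15
  ⌊983/2^7⌋ = ⌊983/128⌋ = 7
  ⌊983/2^8⌋ = ⌊983/256⌋ = 3
  ⌊983/2^9⌋ = ⌊983/512⌋ = 1
(the next term ⌊983/2^10⌋ = 0, terminating the sum). Summing: v_2(983!) = 491 + 245 + 122 + 61 + 30 + 15 + 7 + 3 + 1 = 975.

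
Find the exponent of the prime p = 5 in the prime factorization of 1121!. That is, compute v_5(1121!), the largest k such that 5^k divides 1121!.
v_5(1121!) = 277

Legendre's formula: v_p(n!) = Σ_{k ≥ 1} ⌊n / p^k⌋. For p = 5, n = 1121, the terms are:
  ⌊1121/5^1⌋ = ⌊1121/5⌋ = 224
  ⌊1121/5^2⌋ = ⌊1121/25⌋ = 44
  ⌊1121/5^3⌋ = ⌊1121/125⌋ = 8
  ⌊1121/5^4⌋ = ⌊1121/625⌋ = 1
(the next term ⌊1121/5^5⌋ = 0, terminating the sum). Summing: v_5(1121!) = 224 + 44 + 8 + 1 = 277.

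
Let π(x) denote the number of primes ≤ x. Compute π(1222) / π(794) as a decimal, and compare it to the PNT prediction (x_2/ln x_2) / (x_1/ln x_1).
π(1222)/π(794) = 199/138 ≈ 1.4420;  PNT prediction ≈ 1.4457.

π(794) = 138 and π(1222) = 199, so π(1222)/π(794) ≈ 1.4420. The PNT-predicted ratio is (1222/ln(1222)) / (794/ln(794)) ≈ 1.4457. The two agree to within a few percent, as expected.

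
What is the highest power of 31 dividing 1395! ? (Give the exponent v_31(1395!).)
v_31(1395!) = 46

Legendre's formula: v_p(n!) = Σ_{k ≥ 1} ⌊n / p^k⌋. For p = 31, n = 1395, the terms are:
  ⌊1395/31^1⌋ = ⌊1395/31⌋ = 45
  ⌊1395/31^2⌋ = ⌊1395/961⌋ = 1
(the next term ⌊1395/31^3⌋ = 0, terminating the sum). Summing: v_31(1395!) = 45 + 1 = 46.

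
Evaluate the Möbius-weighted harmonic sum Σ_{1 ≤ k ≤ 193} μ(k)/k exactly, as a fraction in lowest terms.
Σ μ(k)/k = -108331500605437710950785418534567110833343304074627982892699160353081840668/5235852010307657411589875040665398779019326387416343637163262528826681857165

Values of μ(k) for 1 ≤ k ≤ 193: μ(1) = 1, μ(2) = -1, μ(3) = -1, μ(5) = -1, μ(6) = 1, μ(7) = -1, μ(10) = 1, μ(11) = -1, μ(13) = -1, μ(14) = 1, μ(15) = 1, μ(17) = -1, μ(19) = -1, μ(21) = 1, μ(22) = 1, μ(23) = -1, μ(26) = 1, μ(29) = -1, μ(30) = -1, μ(31) = -1, μ(33) = 1, μ(34) = 1, μ(35) = 1, μ(37) = -1, μ(38) = 1, μ(39) = 1, μ(41) = -1, μ(42) = -1, μ(43) = -1, μ(46) = 1, μ(47) = -1, μ(51) = 1, μ(53) = -1, μ(55) = 1, μ(57) = 1, μ(58) = 1, μ(59) = -1, μ(61) = -1, μ(62) = 1, μ(65) = 1, μ(66) = -1, μ(67) = -1, μ(69) = 1, μ(70) = -1, μ(71) = -1, μ(73) = -1, μ(74) = 1, μ(77) = 1, μ(78) = -1, μ(79) = -1, μ(82) = 1, μ(83) = -1, μ(85) = 1, μ(86) = 1, μ(87) = 1, μ(89) = -1, μ(91) = 1, μ(93) = 1, μ(94) = 1, μ(95) = 1, μ(97) = -1, μ(101) = -1, μ(102) = -1, μ(103) = -1, μ(105) = -1, μ(106) = 1, μ(107) = -1, μ(109) = -1, μ(110) = -1, μ(111) = 1, μ(113) = -1, μ(114) = -1, μ(115) = 1, μ(118) = 1, μ(119) = 1, μ(122) = 1, μ(123) = 1, μ(127) = -1, μ(129) = 1, μ(130) = -1, μ(131) = -1, μ(133) = 1, μ(134) = 1, μ(137) = -1, μ(138) = -1, μ(139) = -1, μ(141) = 1, μ(142) = 1, μ(143) = 1, μ(145) = 1, μ(146) = 1, μ(149) = -1, μ(151) = -1, μ(154) = -1, μ(155) = 1, μ(157) = -1, μ(158) = 1, μ(159) = 1, μ(161) = 1, μ(163) = -1, μ(165) = -1, μ(166) = 1, μ(167) = -1, μ(170) = -1, μ(173) = -1, μ(174) = -1, μ(177) = 1, μ(178) = 1, μ(179) = -1, μ(181) = -1, μ(182) = -1, μ(183) = 1, μ(185) = 1, μ(186) = -1, μ(187) = 1, μ(190) = -1, μ(191) = -1, μ(193) = -1, with μ = 0 on non-squarefree integers. Summing μ(k)/k for k where μ(k) ≠ 0 gives -108331500605437710950785418534567110833343304074627982892699160353081840668/5235852010307657411589875040665398779019326387416343637163262528826681857165 ≈ -0.0207. (PNT ⟺ this sum → 0 as n → ∞.)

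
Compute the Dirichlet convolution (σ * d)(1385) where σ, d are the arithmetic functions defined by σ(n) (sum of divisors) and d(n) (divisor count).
(σ * d)(1385) = 2240

Divisors of 1385: [1, 5, 277, 1385]. For each d | 1385:
  d = 1: σ(1) · d(1385/1) = 1 · 4 = 4
  d = 5: σ(5) · d(1385/5) = 6 · 2 = 12
  d = 277: σ(277) · d(1385/277) = 278 · 2 = 556
  d = 1385: σ(1385) · d(1385/1385) = 1668 · 1 = 1668
Summing: (σ * d)(1385) = 4 + 12 + 556 + 1668 = 2240.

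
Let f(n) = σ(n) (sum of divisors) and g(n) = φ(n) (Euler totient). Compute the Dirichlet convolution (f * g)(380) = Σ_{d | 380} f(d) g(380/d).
(σ * φ)(380) = 4560

Divisors of 380: [1, 2, 4, 5, 10, 19, 20, 38, 76, 95, 190, 380]. For each d | 380:
  d = 1: σ(1) · φ(380/1) = 1 · 144 = 144
  d = 2: σ(2) · φ(380/2) = 3 · 72 = 216
  d = 4: σ(4) · φ(380/4) = 7 · 72 = 504
  d = 5: σ(5) · φ(380/5) = 6 · 36 = 216
  d = 10: σ(10) · φ(380/10) = 18 · 18 = 324
  d = 19: σ(19) · φ(380/19) = 20 · 8 = 160
  d = 20: σ(20) · φ(380/20) = 42 · 18 = 756
  d = 38: σ(38) · φ(380/38) = 60 · 4 = 240
  d = 76: σ(76) · φ(380/76) = 140 · 4 = 560
  d = 95: σ(95) · φ(380/95) = 120 · 2 = 240
  d = 190: σ(190) · φ(380/190) = 360 · 1 = 360
  d = 380: σ(380) · φ(380/380) = 840 · 1 = 840
Summing: (σ * φ)(380) = 144 + 216 + 504 + 216 + 324 + 160 + 756 + 240 + 560 + 240 + 360 + 840 = 4560.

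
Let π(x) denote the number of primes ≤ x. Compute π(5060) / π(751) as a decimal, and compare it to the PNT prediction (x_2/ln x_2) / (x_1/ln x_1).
π(5060)/π(751) = 677/133 ≈ 5.0902;  PNT prediction ≈ 5.2307.

π(751) = 133 and π(5060) = 677, so π(5060)/π(751) ≈ 5.0902. The PNT-predicted ratio is (5060/ln(5060)) / (751/ln(751)) ≈ 5.2307. The two agree to within a few percent, as expected.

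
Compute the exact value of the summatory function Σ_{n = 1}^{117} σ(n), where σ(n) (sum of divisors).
Σ_{n ≤ 117} σ(n) = 11289

Compute σ(n) for each 1 ≤ n ≤ 117: σ(1) = 1, σ(2) = 3, σ(3) = 4, σ(4) = 7, σ(5) = 6, σ(6) = 12, σ(7) = 8, σ(8) = 15, σ(9) = 13, σ(10) = 18, σ(11) = 12, σ(12) = 28, σ(13) = 14, σ(14) = 24, σ(15) = 24, σ(16) = 31, σ(17) = 18, σ(18) = 39, σ(19) = 20, σ(20) = 42, σ(21) = 32, σ(22) = 36, σ(23) = 24, σ(24) = 60, σ(25) = 31, σ(26) = 42, σ(27) = 40, σ(28) = 56, σ(29) = 30, σ(30) = 72, σ(31) = 32, σ(32) = 63, σ(33) = 48, σ(34) = 54, σ(35) = 48, σ(36) = 91, σ(37) = 38, σ(38) = 60, σ(39) = 56, σ(40) = 90, σ(41) = 42, σ(42) = 96, σ(43) = 44, σ(44) = 84, σ(45) = 78, σ(46) = 72, σ(47) = 48, σ(48) = 124, σ(49) = 57, σ(50) = 93, σ(51) = 72, σ(52) = 98, σ(53) = 54, σ(54) = 120, σ(55) = 72, σ(56) = 120, σ(57) = 80, σ(58) = 90, σ(59) = 60, σ(60) = 168, σ(61) = 62, σ(62) = 96, σ(63) = 104, σ(64) = 127, σ(65) = 84, σ(66) = 144, σ(67) = 68, σ(68) = 126, σ(69) = 96, σ(70) = 144, σ(71) = 72, σ(72) = 195, σ(73) = 74, σ(74) = 114, σ(75) = 124, σ(76) = 140, σ(77) = 96, σ(78) = 168, σ(79) = 80, σ(80) = 186, σ(81) = 121, σ(82) = 126, σ(83) = 84, σ(84) = 224, σ(85) = 108, σ(86) = 132, σ(87) = 120, σ(88) = 180, σ(89) = 90, σ(90) = 234, σ(91) = 112, σ(92) = 168, σ(93) = 128, σ(94) = 144, σ(95) = 120, σ(96) = 252, σ(97) = 98, σ(98) = 171, σ(99) = 156, σ(100) = 217, σ(101) = 102, σ(102) = 216, σ(103) = 104, σ(104) = 210, σ(105) = 192, σ(106) = 162, σ(107) = 108, σ(108) = 280, σ(109) = 110, σ(110) = 216, σ(111) = 152, σ(112) = 248, σ(113) = 114, σ(114) = 240, σ(115) = 144, σ(116) = 210, σ(117) = 182. Summing all 117 values: 11289. (Average order: Σ_{n ≤ x} σ(n) ~ (π²/12) x². For x = 117, (π²/12)·117² ≈ 11258.75.)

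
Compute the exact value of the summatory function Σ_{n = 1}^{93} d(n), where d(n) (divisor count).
Σ_{n ≤ 93} d(n) = 439

Compute d(n) for each 1 ≤ n ≤ 93: d(1) = 1, d(2) = 2, d(3) = 2, d(4) = 3, d(5) = 2, d(6) = 4, d(7) = 2, d(8) = 4, d(9) = 3, d(10) = 4, d(11) = 2, d(12) = 6, d(13) = 2, d(14) = 4, d(15) = 4, d(16) = 5, d(17) = 2, d(18) = 6, d(19) = 2, d(20) = 6, d(21) = 4, d(22) = 4, d(23) = 2, d(24) = 8, d(25) = 3, d(26) = 4, d(27) = 4, d(28) = 6, d(29) = 2, d(30) = 8, d(31) = 2, d(32) = 6, d(33) = 4, d(34) = 4, d(35) = 4, d(36) = 9, d(37) = 2, d(38) = 4, d(39) = 4, d(40) = 8, d(41) = 2, d(42) = 8, d(43) = 2, d(44) = 6, d(45) = 6, d(46) = 4, d(47) = 2, d(48) = 10, d(49) = 3, d(50) = 6, d(51) = 4, d(52) = 6, d(53) = 2, d(54) = 8, d(55) = 4, d(56) = 8, d(57) = 4, d(58) = 4, d(59) = 2, d(60) = 12, d(61) = 2, d(62) = 4, d(63) = 6, d(64) = 7, d(65) = 4, d(66) = 8, d(67) = 2, d(68) = 6, d(69) = 4, d(70) = 8, d(71) = 2, d(72) = 12, d(73) = 2, d(74) = 4, d(75) = 6, d(76) = 6, d(77) = 4, d(78) = 8, d(79) = 2, d(80) = 10, d(81) = 5, d(82) = 4, d(83) = 2, d(84) = 12, d(85) = 4, d(86) = 4, d(87) = 4, d(88) = 8, d(89) = 2, d(90) = 12, d(91) = 4, d(92) = 6, d(93) = 4. Summing all 93 values: 439. (Dirichlet's divisor formula: Σ_{n ≤ x} d(n) = x ln(x) + (2γ − 1) x + O(√x). For x = 93, the asymptotic estimate is ≈ 435.89.)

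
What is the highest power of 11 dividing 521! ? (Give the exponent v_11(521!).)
v_11(521!) = 51

Legendre's formula: v_p(n!) = Σ_{k ≥ 1} ⌊n / p^k⌋. For p = 11, n = 521, the terms are:
  ⌊521/11^1⌋ = ⌊521/11⌋ = 47
  ⌊521/11^2⌋ = ⌊521/121⌋ = 4
(the next term ⌊521/11^3⌋ = 0, terminating the sum). Summing: v_11(521!) = 47 + 4 = 51.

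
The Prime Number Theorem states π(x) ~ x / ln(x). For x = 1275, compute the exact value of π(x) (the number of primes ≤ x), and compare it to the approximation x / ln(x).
π(1275) = 205;  x/ln(x) ≈ 178.30;  relative error ≈ 13.02%.

Directly count primes up to 1275: π(1275) = 205. The PNT approximation gives 1275/ln(1275) ≈ 1275/7.15070 ≈ 178.30. Relative error (π(x) − x/ln(x)) / π(x) ≈ 13.02%; the approximation is known to undercount slightly (Li(x) is a better estimate).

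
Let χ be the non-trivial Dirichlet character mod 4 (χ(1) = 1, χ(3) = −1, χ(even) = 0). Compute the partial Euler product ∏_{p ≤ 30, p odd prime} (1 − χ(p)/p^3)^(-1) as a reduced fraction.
∏ = 332738560088645051275/343395528292159193088

The odd primes p ≤ 30 are [3, 5, 7, 11, 13, 17, 19, 23, 29]. For each, χ(p) = 1 if p ≡ 1 mod 4, χ(p) = −1 if p ≡ 3 mod 4. Taking (1 − χ(p)/p^3)^(-1) = p^3/(p^3 − χ(p)): (1 − (-1)/3^3)^(-1) · (1 − (1)/5^3)^(-1) · (1 − (-1)/7^3)^(-1) · (1 − (-1)/11^3)^(-1) · (1 − (1)/13^3)^(-1) · (1 − (1)/17^3)^(-1) · (1 − (-1)/19^3)^(-1) · (1 − (-1)/23^3)^(-1) · (1 − (1)/29^3)^(-1) = 332738560088645051275/343395528292159193088.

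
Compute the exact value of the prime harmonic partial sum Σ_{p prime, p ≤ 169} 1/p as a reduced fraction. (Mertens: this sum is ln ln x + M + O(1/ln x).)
Σ 1/p = 1840793455149223796977553240989608507934961889604586193282330007699/962947420735983927056946215901134429196419130606213075415963491270

π(169) = 39, so the primes ≤ 169 are [2, 3, 5, 7, 11, 13, 17, 19, 23, 29, 31, 37, 41, 43, 47, 53, 59, 61, 67, 71, 73, 79, 83, 89, 97, 101, 103, 107, 109, 113, 127, 131, 137, 139, 149, 151, 157, 163, 167]. Summing 1/p over these primes: 1840793455149223796977553240989608507934961889604586193282330007699/962947420735983927056946215901134429196419130606213075415963491270 ≈ 1.9116. Mertens estimate ln ln(169) + 0.2615 ≈ 1.8966.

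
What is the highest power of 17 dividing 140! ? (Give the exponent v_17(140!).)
v_17(140!) = 8

Legendre's formula: v_p(n!) = Σ_{k ≥ 1} ⌊n / p^k⌋. For p = 17, n = 140, the terms are:
  ⌊140/17^1⌋ = ⌊140/17⌋ = 8
(the next term ⌊140/17^2⌋ = 0, terminating the sum). Summing: v_17(140!) = 8 = 8.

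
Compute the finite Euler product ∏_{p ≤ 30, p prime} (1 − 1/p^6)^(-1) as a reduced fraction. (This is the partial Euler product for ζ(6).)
∏ = 72490271559216474168912845656112612875/71254500493223560043941297249880899584

The primes p ≤ 30 are [2, 3, 5, 7, 11, 13, 17, 19, 23, 29]. For each prime, (1 − 1/p^6)^(-1) = p^6 / (p^6 − 1). The product is (1 − 1/2^6)^(-1), (1 − 1/3^6)^(-1), (1 − 1/5^6)^(-1), (1 − 1/7^6)^(-1), (1 − 1/11^6)^(-1), (1 − 1/13^6)^(-1), (1 − 1/17^6)^(-1), (1 − 1/19^6)^(-1), (1 − 1/23^6)^(-1), (1 − 1/29^6)^(-1) = ∏ p^6 / (p^6 − 1) = 72490271559216474168912845656112612875/71254500493223560043941297249880899584.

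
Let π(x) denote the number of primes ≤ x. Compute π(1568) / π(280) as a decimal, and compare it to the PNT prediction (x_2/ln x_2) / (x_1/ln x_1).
π(1568)/π(280) = 247/59 ≈ 4.1864;  PNT prediction ≈ 4.2888.

π(280) = 59 and π(1568) = 247, so π(1568)/π(280) ≈ 4.1864. The PNT-predicted ratio is (1568/ln(1568)) / (280/ln(280)) ≈ 4.2888. The two agree to within a few percent, as expected.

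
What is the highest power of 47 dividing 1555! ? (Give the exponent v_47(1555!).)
v_47(1555!) = 33

Legendre's formula: v_p(n!) = Σ_{k ≥ 1} ⌊n / p^k⌋. For p = 47, n = 1555, the terms are:
  ⌊1555/47^1⌋ = ⌊1555/47⌋ = 33
(the next term ⌊1555/47^2⌋ = 0, terminating the sum). Summing: v_47(1555!) = 33 = 33.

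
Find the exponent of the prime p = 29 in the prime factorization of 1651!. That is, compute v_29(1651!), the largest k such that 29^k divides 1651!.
v_29(1651!) = 57

Legendre's formula: v_p(n!) = Σ_{k ≥ 1} ⌊n / p^k⌋. For p = 29, n = 1651, the terms are:
  ⌊1651/29^1⌋ = ⌊1651/29⌋ = 56
  ⌊1651/29^2⌋ = ⌊1651/841⌋ = 1
(the next term ⌊1651/29^3⌋ = 0, terminating the sum). Summing: v_29(1651!) = 56 + 1 = 57.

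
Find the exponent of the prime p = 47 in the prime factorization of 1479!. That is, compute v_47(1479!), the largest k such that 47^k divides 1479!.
v_47(1479!) = 31

Legendre's formula: v_p(n!) = Σ_{k ≥ 1} ⌊n / p^k⌋. For p = 47, n = 1479, the terms are:
  ⌊1479/47^1⌋ = ⌊1479/47⌋ = 31
(the next term ⌊1479/47^2⌋ = 0, terminating the sum). Summing: v_47(1479!) = 31 = 31.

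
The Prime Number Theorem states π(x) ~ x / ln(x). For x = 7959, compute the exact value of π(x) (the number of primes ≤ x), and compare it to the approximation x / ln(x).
π(7959) = 1005;  x/ln(x) ≈ 886.10;  relative error ≈ 11.83%.

Directly count primes up to 7959: π(7959) = 1005. The PNT approximation gives 7959/ln(7959) ≈ 7959/8.98206 ≈ 886.10. Relative error (π(x) − x/ln(x)) / π(x) ≈ 11.83%; the approximation is known to undercount slightly (Li(x) is a better estimate).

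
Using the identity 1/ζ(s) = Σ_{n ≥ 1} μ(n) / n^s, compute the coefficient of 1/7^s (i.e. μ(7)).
μ(7) = -1

Factor n = 7 = 7. μ(n) = 0 if any exponent ≥ 2 (not squarefree); otherwise μ(n) = (−1)^{ω(n)} where ω(n) is the number of distinct prime factors. Applying: μ(7) = -1.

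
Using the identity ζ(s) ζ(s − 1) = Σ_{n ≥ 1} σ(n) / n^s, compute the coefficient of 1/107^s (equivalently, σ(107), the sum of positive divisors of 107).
σ(107) = 108

In the product (Σ m^0/m^s)(Σ k / k^s) = Σ (Σ_{d | n} d) / n^s, the coefficient of 1/n^s is σ(n) = Σ_{d | n} d. For n = 107, divisors are [1, 107]; summing: σ(107) = 108.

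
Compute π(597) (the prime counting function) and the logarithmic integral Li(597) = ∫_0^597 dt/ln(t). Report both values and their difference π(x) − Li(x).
π(597) = 108;  Li(597) ≈ 117.18;  π(x) − Li(x) ≈ -9.18.

Direct count of primes ≤ 597 gives π(597) = 108. Numerical evaluation of the logarithmic integral gives Li(597) ≈ 117.18. The difference π(x) − Li(x) ≈ -9.18 is typically negative for small/moderate x (Li(x) overestimates), though Littlewood's theorem shows this sign changes infinitely often.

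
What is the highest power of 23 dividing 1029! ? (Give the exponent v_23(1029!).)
v_23(1029!) = 45

Legendre's formula: v_p(n!) = Σ_{k ≥ 1} ⌊n / p^k⌋. For p = 23, n = 1029, the terms are:
  ⌊1029/23^1⌋ = ⌊1029/23⌋ = 44
  ⌊1029/23^2⌋ = ⌊1029/529⌋ = 1
(the next term ⌊1029/23^3⌋ = 0, terminating the sum). Summing: v_23(1029!) = 44 + 1 = 45.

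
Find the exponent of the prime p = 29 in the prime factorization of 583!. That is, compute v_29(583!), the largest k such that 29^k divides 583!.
v_29(583!) = 20

Legendre's formula: v_p(n!) = Σ_{k ≥ 1} ⌊n / p^k⌋. For p = 29, n = 583, the terms are:
  ⌊583/29^1⌋ = ⌊583/29⌋ = 20
(the next term ⌊583/29^2⌋ = 0, terminating the sum). Summing: v_29(583!) = 20 = 20.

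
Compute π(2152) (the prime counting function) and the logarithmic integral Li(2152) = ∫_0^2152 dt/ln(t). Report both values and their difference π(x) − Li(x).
π(2152) = 324;  Li(2152) ≈ 334.71;  π(x) − Li(x) ≈ -10.71.

Direct count of primes ≤ 2152 gives π(2152) = 324. Numerical evaluation of the logarithmic integral gives Li(2152) ≈ 334.71. The difference π(x) − Li(x) ≈ -10.71 is typically negative for small/moderate x (Li(x) overestimates), though Littlewood's theorem shows this sign changes infinitely often.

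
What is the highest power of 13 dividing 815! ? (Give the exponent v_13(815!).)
v_13(815!) = 66

Legendre's formula: v_p(n!) = Σ_{k ≥ 1} ⌊n / p^k⌋. For p = 13, n = 815, the terms are:
  ⌊815/13^1⌋ = ⌊815/13⌋ = 62
  ⌊815/13^2⌋ = ⌊815/169⌋ = 4
(the next term ⌊815/13^3⌋ = 0, terminating the sum). Summing: v_13(815!) = 62 + 4 = 66.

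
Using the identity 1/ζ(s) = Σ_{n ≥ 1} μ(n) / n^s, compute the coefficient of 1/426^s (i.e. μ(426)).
μ(426) = -1

Factor n = 426 = 2 · 3 · 71. μ(n) = 0 if any exponent ≥ 2 (not squarefree); otherwise μ(n) = (−1)^{ω(n)} where ω(n) is the number of distinct prime factors. Applying: μ(426) = -1.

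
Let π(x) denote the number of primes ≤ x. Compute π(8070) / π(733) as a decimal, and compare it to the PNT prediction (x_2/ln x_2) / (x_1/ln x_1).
π(8070)/π(733) = 1014/130 ≈ 7.8000;  PNT prediction ≈ 8.0738.

π(733) = 130 and π(8070) = 1014, so π(8070)/π(733) ≈ 7.8000. The PNT-predicted ratio is (8070/ln(8070)) / (733/ln(733)) ≈ 8.0738. The two agree to within a few percent, as expected.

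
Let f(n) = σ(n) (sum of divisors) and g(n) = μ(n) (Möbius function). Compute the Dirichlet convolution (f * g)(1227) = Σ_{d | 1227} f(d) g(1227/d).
(σ * μ)(1227) = 1227

Divisors of 1227: [1, 3, 409, 1227]. For each d | 1227:
  d = 1: σ(1) · μ(1227/1) = 1 · 1 = 1
  d = 3: σ(3) · μ(1227/3) = 4 · -1 = -4
  d = 409: σ(409) · μ(1227/409) = 410 · -1 = -410
  d = 1227: σ(1227) · μ(1227/1227) = 1640 · 1 = 1640
Summing: (σ * μ)(1227) = 1 + -4 + -410 + 1640 = 1227.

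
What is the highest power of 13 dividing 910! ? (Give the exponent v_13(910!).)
v_13(910!) = 75

Legendre's formula: v_p(n!) = Σ_{k ≥ 1} ⌊n / p^k⌋. For p = 13, n = 910, the terms are:
  ⌊910/13^1⌋ = ⌊910/13⌋ = 70
  ⌊910/13^2⌋ = ⌊910/169⌋ = 5
(the next term ⌊910/13^3⌋ = 0, terminating the sum). Summing: v_13(910!) = 70 + 5 = 75.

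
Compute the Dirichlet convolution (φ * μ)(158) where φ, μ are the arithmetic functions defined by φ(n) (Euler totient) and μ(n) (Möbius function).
(φ * μ)(158) = 0

Divisors of 158: [1, 2, 79, 158]. For each d | 158:
  d = 1: φ(1) · μ(158/1) = 1 · 1 = 1
  d = 2: φ(2) · μ(158/2) = 1 · -1 = -1
  d = 79: φ(79) · μ(158/79) = 78 · -1 = -78
  d = 158: φ(158) · μ(158/158) = 78 · 1 = 78
Summing: (φ * μ)(158) = 1 + -1 + -78 + 78 = 0.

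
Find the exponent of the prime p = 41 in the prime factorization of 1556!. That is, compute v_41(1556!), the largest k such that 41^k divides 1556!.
v_41(1556!) = 37

Legendre's formula: v_p(n!) = Σ_{k ≥ 1} ⌊n / p^k⌋. For p = 41, n = 1556, the terms are:
  ⌊1556/41^1⌋ = ⌊1556/41⌋ = 37
(the next term ⌊1556/41^2⌋ = 0, terminating the sum). Summing: v_41(1556!) = 37 = 37.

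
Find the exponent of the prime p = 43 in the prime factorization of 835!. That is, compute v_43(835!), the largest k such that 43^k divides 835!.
v_43(835!) = 19

Legendre's formula: v_p(n!) = Σ_{k ≥ 1} ⌊n / p^k⌋. For p = 43, n = 835, the terms are:
  ⌊835/43^1⌋ = ⌊835/43⌋ = 19
(the next term ⌊835/43^2⌋ = 0, terminating the sum). Summing: v_43(835!) = 19 = 19.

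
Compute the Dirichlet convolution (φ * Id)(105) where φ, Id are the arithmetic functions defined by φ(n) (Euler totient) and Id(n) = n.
(φ * Id)(105) = 585

Divisors of 105: [1, 3, 5, 7, 15, 21, 35, 105]. For each d | 105:
  d = 1: φ(1) · Id(105/1) = 1 · 105 = 105
  d = 3: φ(3) · Id(105/3) = 2 · 35 = 70
  d = 5: φ(5) · Id(105/5) = 4 · 21 = 84
  d = 7: φ(7) · Id(105/7) = 6 · 15 = 90
  d = 15: φ(15) · Id(105/15) = 8 · 7 = 56
  d = 21: φ(21) · Id(105/21) = 12 · 5 = 60
  d = 35: φ(35) · Id(105/35) = 24 · 3 = 72
  d = 105: φ(105) · Id(105/105) = 48 · 1 = 48
Summing: (φ * Id)(105) = 105 + 70 + 84 + 90 + 56 + 60 + 72 + 48 = 585.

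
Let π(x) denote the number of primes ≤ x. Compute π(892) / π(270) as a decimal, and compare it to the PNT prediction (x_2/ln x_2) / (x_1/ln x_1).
π(892)/π(270) = 154/57 ≈ 2.7018;  PNT prediction ≈ 2.7225.

π(270) = 57 and π(892) = 154, so π(892)/π(270) ≈ 2.7018. The PNT-predicted ratio is (892/ln(892)) / (270/ln(270)) ≈ 2.7225. The two agree to within a few percent, as expected.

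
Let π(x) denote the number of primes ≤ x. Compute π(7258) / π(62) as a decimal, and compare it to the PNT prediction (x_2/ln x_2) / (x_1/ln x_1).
π(7258)/π(62) = 928/18 ≈ 51.5556;  PNT prediction ≈ 54.3474.

π(62) = 18 and π(7258) = 928, so π(7258)/π(62) ≈ 51.5556. The PNT-predicted ratio is (7258/ln(7258)) / (62/ln(62)) ≈ 54.3474. The two agree to within a few percent, as expected.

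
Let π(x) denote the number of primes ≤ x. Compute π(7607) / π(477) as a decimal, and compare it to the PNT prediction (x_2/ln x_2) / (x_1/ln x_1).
π(7607)/π(477) = 967/91 ≈ 10.6264;  PNT prediction ≈ 11.0058.

π(477) = 91 and π(7607) = 967, so π(7607)/π(477) ≈ 10.6264. The PNT-predicted ratio is (7607/ln(7607)) / (477/ln(477)) ≈ 11.0058. The two agree to within a few percent, as expected.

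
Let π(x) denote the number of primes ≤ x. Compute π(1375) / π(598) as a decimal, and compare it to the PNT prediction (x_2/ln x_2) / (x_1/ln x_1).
π(1375)/π(598) = 220/108 ≈ 2.0370;  PNT prediction ≈ 2.0344.

π(598) = 108 and π(1375) = 220, so π(1375)/π(598) ≈ 2.0370. The PNT-predicted ratio is (1375/ln(1375)) / (598/ln(598)) ≈ 2.0344. The two agree to within a few percent, as expected.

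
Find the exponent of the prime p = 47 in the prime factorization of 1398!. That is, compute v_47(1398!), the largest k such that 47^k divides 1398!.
v_47(1398!) = 29

Legendre's formula: v_p(n!) = Σ_{k ≥ 1} ⌊n / p^k⌋. For p = 47, n = 1398, the terms are:
  ⌊1398/47^1⌋ = ⌊1398/47⌋ = 29
(the next term ⌊1398/47^2⌋ = 0, terminating the sum). Summing: v_47(1398!) = 29 = 29.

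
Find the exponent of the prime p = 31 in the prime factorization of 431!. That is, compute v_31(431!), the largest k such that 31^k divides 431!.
v_31(431!) = 13

Legendre's formula: v_p(n!) = Σ_{k ≥ 1} ⌊n / p^k⌋. For p = 31, n = 431, the terms are:
  ⌊431/31^1⌋ = ⌊431/31⌋ = 13
(the next term ⌊431/31^2⌋ = 0, terminating the sum). Summing: v_31(431!) = 13 = 13.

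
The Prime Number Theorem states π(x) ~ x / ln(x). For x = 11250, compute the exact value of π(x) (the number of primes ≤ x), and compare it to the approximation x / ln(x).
π(11250) = 1359;  x/ln(x) ≈ 1206.03;  relative error ≈ 11.26%.

Directly count primes up to 11250: π(11250) = 1359. The PNT approximation gives 11250/ln(11250) ≈ 11250/9.32812 ≈ 1206.03. Relative error (π(x) − x/ln(x)) / π(x) ≈ 11.26%; the approximation is known to undercount slightly (Li(x) is a better estimate).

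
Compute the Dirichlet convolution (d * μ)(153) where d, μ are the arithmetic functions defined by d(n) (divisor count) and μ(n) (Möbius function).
(d * μ)(153) = 1

Divisors of 153: [1, 3, 9, 17, 51, 153]. For each d | 153:
  d = 1: d(1) · μ(153/1) = 1 · 0 = 0
  d = 3: d(3) · μ(153/3) = 2 · 1 = 2
  d = 9: d(9) · μ(153/9) = 3 · -1 = -3
  d = 17: d(17) · μ(153/17) = 2 · 0 = 0
  d = 51: d(51) · μ(153/51) = 4 · -1 = -4
  d = 153: d(153) · μ(153/153) = 6 · 1 = 6
Summing: (d * μ)(153) = 0 + 2 + -3 + 0 + -4 + 6 = 1.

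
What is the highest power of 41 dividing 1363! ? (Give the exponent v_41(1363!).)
v_41(1363!) = 33

Legendre's formula: v_p(n!) = Σ_{k ≥ 1} ⌊n / p^k⌋. For p = 41, n = 1363, the terms are:
  ⌊1363/41^1⌋ = ⌊1363/41⌋ = 33
(the next term ⌊1363/41^2⌋ = 0, terminating the sum). Summing: v_41(1363!) = 33 = 33.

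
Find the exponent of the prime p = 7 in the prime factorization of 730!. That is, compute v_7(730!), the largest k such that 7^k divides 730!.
v_7(730!) = 120

Legendre's formula: v_p(n!) = Σ_{k ≥ 1} ⌊n / p^k⌋. For p = 7, n = 730, the terms are:
  ⌊730/7^1⌋ = ⌊730/7⌋ = 104
  ⌊730/7^2⌋ = ⌊730/49⌋ = 14
  ⌊730/7^3⌋ = ⌊730/343⌋ = 2
(the next term ⌊730/7^4⌋ = 0, terminating the sum). Summing: v_7(730!) = 104 + 14 + 2 = 120.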